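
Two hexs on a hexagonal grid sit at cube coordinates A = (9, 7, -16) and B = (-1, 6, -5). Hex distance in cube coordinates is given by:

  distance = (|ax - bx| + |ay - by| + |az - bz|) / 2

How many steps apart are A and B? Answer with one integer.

Answer: 11

Derivation:
|ax - bx| = |9 - (-1)| = 10
|ay - by| = |7 - 6| = 1
|az - bz| = |-16 - (-5)| = 11
distance = (10 + 1 + 11) / 2 = 22 / 2 = 11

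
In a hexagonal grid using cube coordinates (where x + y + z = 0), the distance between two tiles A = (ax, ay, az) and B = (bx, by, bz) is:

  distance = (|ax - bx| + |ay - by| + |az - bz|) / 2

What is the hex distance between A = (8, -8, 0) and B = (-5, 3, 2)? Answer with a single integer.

|ax - bx| = |8 - (-5)| = 13
|ay - by| = |-8 - 3| = 11
|az - bz| = |0 - 2| = 2
distance = (13 + 11 + 2) / 2 = 26 / 2 = 13

Answer: 13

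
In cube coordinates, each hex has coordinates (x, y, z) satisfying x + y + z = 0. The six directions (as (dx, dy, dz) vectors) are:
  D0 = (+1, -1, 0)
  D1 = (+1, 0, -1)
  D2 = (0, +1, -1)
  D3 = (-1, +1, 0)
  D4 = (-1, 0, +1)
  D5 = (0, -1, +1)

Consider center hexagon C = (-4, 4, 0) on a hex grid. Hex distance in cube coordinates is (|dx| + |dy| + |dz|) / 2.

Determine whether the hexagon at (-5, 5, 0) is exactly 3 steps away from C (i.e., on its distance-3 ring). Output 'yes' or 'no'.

Answer: no

Derivation:
|px - cx| = |-5 - (-4)| = 1
|py - cy| = |5 - 4| = 1
|pz - cz| = |0 - 0| = 0
distance = (1+1+0)/2 = 2/2 = 1
radius = 3; distance != radius -> no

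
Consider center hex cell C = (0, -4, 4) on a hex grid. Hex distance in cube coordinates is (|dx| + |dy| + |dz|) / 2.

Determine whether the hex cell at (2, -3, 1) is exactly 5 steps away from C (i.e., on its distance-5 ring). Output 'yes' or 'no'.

Answer: no

Derivation:
|px - cx| = |2 - 0| = 2
|py - cy| = |-3 - (-4)| = 1
|pz - cz| = |1 - 4| = 3
distance = (2+1+3)/2 = 6/2 = 3
radius = 5; distance != radius -> no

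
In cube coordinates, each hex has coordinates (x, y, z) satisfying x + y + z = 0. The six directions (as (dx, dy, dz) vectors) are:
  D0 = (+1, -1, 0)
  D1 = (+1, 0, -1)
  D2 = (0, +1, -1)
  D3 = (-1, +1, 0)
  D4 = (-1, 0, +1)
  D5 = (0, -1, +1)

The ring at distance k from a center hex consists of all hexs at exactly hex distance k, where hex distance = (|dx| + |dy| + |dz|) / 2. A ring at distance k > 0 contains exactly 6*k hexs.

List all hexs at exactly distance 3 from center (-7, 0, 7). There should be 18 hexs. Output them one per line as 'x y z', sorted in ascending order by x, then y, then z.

Walk ring at distance 3 from (-7, 0, 7):
Start at center + D4*3 = (-10, 0, 10)
  hex 0: (-10, 0, 10)
  hex 1: (-9, -1, 10)
  hex 2: (-8, -2, 10)
  hex 3: (-7, -3, 10)
  hex 4: (-6, -3, 9)
  hex 5: (-5, -3, 8)
  hex 6: (-4, -3, 7)
  hex 7: (-4, -2, 6)
  hex 8: (-4, -1, 5)
  hex 9: (-4, 0, 4)
  hex 10: (-5, 1, 4)
  hex 11: (-6, 2, 4)
  hex 12: (-7, 3, 4)
  hex 13: (-8, 3, 5)
  hex 14: (-9, 3, 6)
  hex 15: (-10, 3, 7)
  hex 16: (-10, 2, 8)
  hex 17: (-10, 1, 9)
Sorted: 18 hexes.

Answer: -10 0 10
-10 1 9
-10 2 8
-10 3 7
-9 -1 10
-9 3 6
-8 -2 10
-8 3 5
-7 -3 10
-7 3 4
-6 -3 9
-6 2 4
-5 -3 8
-5 1 4
-4 -3 7
-4 -2 6
-4 -1 5
-4 0 4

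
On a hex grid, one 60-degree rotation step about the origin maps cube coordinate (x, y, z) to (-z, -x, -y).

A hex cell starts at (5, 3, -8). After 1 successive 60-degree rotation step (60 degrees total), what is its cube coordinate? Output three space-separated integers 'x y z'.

Start: (5, 3, -8)
Step 1: (5, 3, -8) -> (-(-8), -(5), -(3)) = (8, -5, -3)

Answer: 8 -5 -3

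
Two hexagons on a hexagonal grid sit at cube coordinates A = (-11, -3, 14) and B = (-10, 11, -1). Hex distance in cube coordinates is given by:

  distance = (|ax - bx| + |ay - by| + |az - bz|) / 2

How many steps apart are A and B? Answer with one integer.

Answer: 15

Derivation:
|ax - bx| = |-11 - (-10)| = 1
|ay - by| = |-3 - 11| = 14
|az - bz| = |14 - (-1)| = 15
distance = (1 + 14 + 15) / 2 = 30 / 2 = 15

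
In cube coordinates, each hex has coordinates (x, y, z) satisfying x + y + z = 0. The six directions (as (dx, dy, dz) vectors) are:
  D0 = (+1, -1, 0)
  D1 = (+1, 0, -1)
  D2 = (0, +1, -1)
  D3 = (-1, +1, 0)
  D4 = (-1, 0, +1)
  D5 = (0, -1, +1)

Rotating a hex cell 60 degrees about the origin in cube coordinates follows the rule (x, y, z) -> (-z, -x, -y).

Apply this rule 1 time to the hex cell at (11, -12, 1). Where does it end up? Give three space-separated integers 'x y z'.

Answer: -1 -11 12

Derivation:
Start: (11, -12, 1)
Step 1: (11, -12, 1) -> (-(1), -(11), -(-12)) = (-1, -11, 12)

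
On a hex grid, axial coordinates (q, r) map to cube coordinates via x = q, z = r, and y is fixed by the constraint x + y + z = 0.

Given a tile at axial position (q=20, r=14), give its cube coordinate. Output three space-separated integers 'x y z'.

x = q = 20
z = r = 14
y = -x - z = -(20) - (14) = -34

Answer: 20 -34 14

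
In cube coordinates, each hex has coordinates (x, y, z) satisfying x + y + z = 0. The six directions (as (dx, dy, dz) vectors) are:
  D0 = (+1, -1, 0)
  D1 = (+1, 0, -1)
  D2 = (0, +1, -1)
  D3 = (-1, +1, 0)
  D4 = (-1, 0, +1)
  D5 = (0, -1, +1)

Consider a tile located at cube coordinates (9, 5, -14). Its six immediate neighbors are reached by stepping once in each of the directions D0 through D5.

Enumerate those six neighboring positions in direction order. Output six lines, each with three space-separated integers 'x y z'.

Center: (9, 5, -14). Add each direction:
  D0: (9, 5, -14) + (1, -1, 0) = (10, 4, -14)
  D1: (9, 5, -14) + (1, 0, -1) = (10, 5, -15)
  D2: (9, 5, -14) + (0, 1, -1) = (9, 6, -15)
  D3: (9, 5, -14) + (-1, 1, 0) = (8, 6, -14)
  D4: (9, 5, -14) + (-1, 0, 1) = (8, 5, -13)
  D5: (9, 5, -14) + (0, -1, 1) = (9, 4, -13)

Answer: 10 4 -14
10 5 -15
9 6 -15
8 6 -14
8 5 -13
9 4 -13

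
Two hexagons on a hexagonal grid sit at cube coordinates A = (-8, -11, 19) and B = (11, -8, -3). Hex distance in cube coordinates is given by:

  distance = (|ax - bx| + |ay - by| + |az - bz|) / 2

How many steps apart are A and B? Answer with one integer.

Answer: 22

Derivation:
|ax - bx| = |-8 - 11| = 19
|ay - by| = |-11 - (-8)| = 3
|az - bz| = |19 - (-3)| = 22
distance = (19 + 3 + 22) / 2 = 44 / 2 = 22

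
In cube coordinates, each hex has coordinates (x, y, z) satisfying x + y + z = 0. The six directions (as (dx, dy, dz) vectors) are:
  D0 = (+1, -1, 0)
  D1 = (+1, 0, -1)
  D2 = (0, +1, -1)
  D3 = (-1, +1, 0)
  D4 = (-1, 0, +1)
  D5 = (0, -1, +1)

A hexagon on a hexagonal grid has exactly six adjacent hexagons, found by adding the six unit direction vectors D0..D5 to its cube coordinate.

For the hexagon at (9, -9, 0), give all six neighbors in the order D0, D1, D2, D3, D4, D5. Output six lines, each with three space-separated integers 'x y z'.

Answer: 10 -10 0
10 -9 -1
9 -8 -1
8 -8 0
8 -9 1
9 -10 1

Derivation:
Center: (9, -9, 0). Add each direction:
  D0: (9, -9, 0) + (1, -1, 0) = (10, -10, 0)
  D1: (9, -9, 0) + (1, 0, -1) = (10, -9, -1)
  D2: (9, -9, 0) + (0, 1, -1) = (9, -8, -1)
  D3: (9, -9, 0) + (-1, 1, 0) = (8, -8, 0)
  D4: (9, -9, 0) + (-1, 0, 1) = (8, -9, 1)
  D5: (9, -9, 0) + (0, -1, 1) = (9, -10, 1)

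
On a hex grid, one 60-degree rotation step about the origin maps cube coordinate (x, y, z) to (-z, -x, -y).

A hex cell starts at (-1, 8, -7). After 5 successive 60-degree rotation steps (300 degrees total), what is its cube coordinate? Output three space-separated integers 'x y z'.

Start: (-1, 8, -7)
Step 1: (-1, 8, -7) -> (-(-7), -(-1), -(8)) = (7, 1, -8)
Step 2: (7, 1, -8) -> (-(-8), -(7), -(1)) = (8, -7, -1)
Step 3: (8, -7, -1) -> (-(-1), -(8), -(-7)) = (1, -8, 7)
Step 4: (1, -8, 7) -> (-(7), -(1), -(-8)) = (-7, -1, 8)
Step 5: (-7, -1, 8) -> (-(8), -(-7), -(-1)) = (-8, 7, 1)

Answer: -8 7 1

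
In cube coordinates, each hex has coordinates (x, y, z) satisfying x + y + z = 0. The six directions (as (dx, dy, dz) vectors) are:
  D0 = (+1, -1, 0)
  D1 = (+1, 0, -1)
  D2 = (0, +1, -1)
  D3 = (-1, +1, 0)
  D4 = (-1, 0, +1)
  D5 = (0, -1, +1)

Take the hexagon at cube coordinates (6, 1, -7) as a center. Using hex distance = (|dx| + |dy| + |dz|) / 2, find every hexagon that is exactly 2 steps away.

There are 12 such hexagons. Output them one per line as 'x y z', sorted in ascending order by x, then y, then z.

Answer: 4 1 -5
4 2 -6
4 3 -7
5 0 -5
5 3 -8
6 -1 -5
6 3 -9
7 -1 -6
7 2 -9
8 -1 -7
8 0 -8
8 1 -9

Derivation:
Walk ring at distance 2 from (6, 1, -7):
Start at center + D4*2 = (4, 1, -5)
  hex 0: (4, 1, -5)
  hex 1: (5, 0, -5)
  hex 2: (6, -1, -5)
  hex 3: (7, -1, -6)
  hex 4: (8, -1, -7)
  hex 5: (8, 0, -8)
  hex 6: (8, 1, -9)
  hex 7: (7, 2, -9)
  hex 8: (6, 3, -9)
  hex 9: (5, 3, -8)
  hex 10: (4, 3, -7)
  hex 11: (4, 2, -6)
Sorted: 12 hexes.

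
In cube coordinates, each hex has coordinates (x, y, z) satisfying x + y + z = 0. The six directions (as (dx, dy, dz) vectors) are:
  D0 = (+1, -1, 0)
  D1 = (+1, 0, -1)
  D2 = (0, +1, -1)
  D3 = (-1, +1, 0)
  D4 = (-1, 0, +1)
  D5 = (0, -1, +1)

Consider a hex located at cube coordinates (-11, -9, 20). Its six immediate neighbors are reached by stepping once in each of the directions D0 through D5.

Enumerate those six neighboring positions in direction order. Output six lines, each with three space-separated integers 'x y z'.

Center: (-11, -9, 20). Add each direction:
  D0: (-11, -9, 20) + (1, -1, 0) = (-10, -10, 20)
  D1: (-11, -9, 20) + (1, 0, -1) = (-10, -9, 19)
  D2: (-11, -9, 20) + (0, 1, -1) = (-11, -8, 19)
  D3: (-11, -9, 20) + (-1, 1, 0) = (-12, -8, 20)
  D4: (-11, -9, 20) + (-1, 0, 1) = (-12, -9, 21)
  D5: (-11, -9, 20) + (0, -1, 1) = (-11, -10, 21)

Answer: -10 -10 20
-10 -9 19
-11 -8 19
-12 -8 20
-12 -9 21
-11 -10 21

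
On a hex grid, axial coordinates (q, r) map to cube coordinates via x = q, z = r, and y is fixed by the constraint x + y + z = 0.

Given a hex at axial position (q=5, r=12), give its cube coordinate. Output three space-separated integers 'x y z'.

Answer: 5 -17 12

Derivation:
x = q = 5
z = r = 12
y = -x - z = -(5) - (12) = -17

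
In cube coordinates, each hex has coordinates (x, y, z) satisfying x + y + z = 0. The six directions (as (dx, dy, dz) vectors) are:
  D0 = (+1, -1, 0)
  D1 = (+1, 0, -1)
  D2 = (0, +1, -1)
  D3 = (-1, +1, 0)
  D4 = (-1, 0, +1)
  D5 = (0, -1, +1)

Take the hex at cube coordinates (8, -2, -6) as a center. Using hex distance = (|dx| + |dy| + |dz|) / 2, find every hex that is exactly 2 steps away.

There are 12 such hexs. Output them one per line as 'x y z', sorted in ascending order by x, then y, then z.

Walk ring at distance 2 from (8, -2, -6):
Start at center + D4*2 = (6, -2, -4)
  hex 0: (6, -2, -4)
  hex 1: (7, -3, -4)
  hex 2: (8, -4, -4)
  hex 3: (9, -4, -5)
  hex 4: (10, -4, -6)
  hex 5: (10, -3, -7)
  hex 6: (10, -2, -8)
  hex 7: (9, -1, -8)
  hex 8: (8, 0, -8)
  hex 9: (7, 0, -7)
  hex 10: (6, 0, -6)
  hex 11: (6, -1, -5)
Sorted: 12 hexes.

Answer: 6 -2 -4
6 -1 -5
6 0 -6
7 -3 -4
7 0 -7
8 -4 -4
8 0 -8
9 -4 -5
9 -1 -8
10 -4 -6
10 -3 -7
10 -2 -8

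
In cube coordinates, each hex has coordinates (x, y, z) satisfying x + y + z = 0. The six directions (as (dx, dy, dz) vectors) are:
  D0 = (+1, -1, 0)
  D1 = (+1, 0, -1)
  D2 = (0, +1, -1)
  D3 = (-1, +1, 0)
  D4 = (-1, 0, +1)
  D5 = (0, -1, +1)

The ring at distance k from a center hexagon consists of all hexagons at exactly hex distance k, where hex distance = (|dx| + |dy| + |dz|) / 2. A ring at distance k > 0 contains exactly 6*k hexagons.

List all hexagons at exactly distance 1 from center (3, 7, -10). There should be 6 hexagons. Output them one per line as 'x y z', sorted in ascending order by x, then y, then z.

Walk ring at distance 1 from (3, 7, -10):
Start at center + D4*1 = (2, 7, -9)
  hex 0: (2, 7, -9)
  hex 1: (3, 6, -9)
  hex 2: (4, 6, -10)
  hex 3: (4, 7, -11)
  hex 4: (3, 8, -11)
  hex 5: (2, 8, -10)
Sorted: 6 hexes.

Answer: 2 7 -9
2 8 -10
3 6 -9
3 8 -11
4 6 -10
4 7 -11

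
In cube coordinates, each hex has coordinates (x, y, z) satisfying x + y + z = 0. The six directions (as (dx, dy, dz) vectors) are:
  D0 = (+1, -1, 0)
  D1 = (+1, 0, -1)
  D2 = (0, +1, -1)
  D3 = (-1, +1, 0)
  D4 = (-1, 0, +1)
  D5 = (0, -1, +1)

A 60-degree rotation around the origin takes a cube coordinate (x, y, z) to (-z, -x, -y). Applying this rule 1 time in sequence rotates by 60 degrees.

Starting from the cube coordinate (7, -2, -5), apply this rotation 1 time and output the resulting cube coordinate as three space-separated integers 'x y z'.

Start: (7, -2, -5)
Step 1: (7, -2, -5) -> (-(-5), -(7), -(-2)) = (5, -7, 2)

Answer: 5 -7 2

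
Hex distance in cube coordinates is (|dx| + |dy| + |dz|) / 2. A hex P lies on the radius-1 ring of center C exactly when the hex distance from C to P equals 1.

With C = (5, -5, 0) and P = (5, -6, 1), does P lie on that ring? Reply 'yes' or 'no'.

|px - cx| = |5 - 5| = 0
|py - cy| = |-6 - (-5)| = 1
|pz - cz| = |1 - 0| = 1
distance = (0+1+1)/2 = 2/2 = 1
radius = 1; distance == radius -> yes

Answer: yes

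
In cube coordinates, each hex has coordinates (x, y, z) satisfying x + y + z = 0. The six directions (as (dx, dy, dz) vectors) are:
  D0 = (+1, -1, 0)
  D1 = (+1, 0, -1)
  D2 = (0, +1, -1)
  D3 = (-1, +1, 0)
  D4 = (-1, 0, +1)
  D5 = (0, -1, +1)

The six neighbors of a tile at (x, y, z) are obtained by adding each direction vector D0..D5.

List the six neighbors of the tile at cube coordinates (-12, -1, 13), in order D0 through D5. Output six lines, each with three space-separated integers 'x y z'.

Answer: -11 -2 13
-11 -1 12
-12 0 12
-13 0 13
-13 -1 14
-12 -2 14

Derivation:
Center: (-12, -1, 13). Add each direction:
  D0: (-12, -1, 13) + (1, -1, 0) = (-11, -2, 13)
  D1: (-12, -1, 13) + (1, 0, -1) = (-11, -1, 12)
  D2: (-12, -1, 13) + (0, 1, -1) = (-12, 0, 12)
  D3: (-12, -1, 13) + (-1, 1, 0) = (-13, 0, 13)
  D4: (-12, -1, 13) + (-1, 0, 1) = (-13, -1, 14)
  D5: (-12, -1, 13) + (0, -1, 1) = (-12, -2, 14)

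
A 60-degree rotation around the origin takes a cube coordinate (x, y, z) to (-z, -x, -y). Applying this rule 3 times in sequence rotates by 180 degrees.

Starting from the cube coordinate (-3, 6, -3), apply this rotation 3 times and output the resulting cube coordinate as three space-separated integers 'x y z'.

Answer: 3 -6 3

Derivation:
Start: (-3, 6, -3)
Step 1: (-3, 6, -3) -> (-(-3), -(-3), -(6)) = (3, 3, -6)
Step 2: (3, 3, -6) -> (-(-6), -(3), -(3)) = (6, -3, -3)
Step 3: (6, -3, -3) -> (-(-3), -(6), -(-3)) = (3, -6, 3)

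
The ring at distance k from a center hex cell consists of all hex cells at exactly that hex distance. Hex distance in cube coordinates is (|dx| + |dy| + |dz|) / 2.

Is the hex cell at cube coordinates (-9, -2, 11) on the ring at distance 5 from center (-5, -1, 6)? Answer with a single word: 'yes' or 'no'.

|px - cx| = |-9 - (-5)| = 4
|py - cy| = |-2 - (-1)| = 1
|pz - cz| = |11 - 6| = 5
distance = (4+1+5)/2 = 10/2 = 5
radius = 5; distance == radius -> yes

Answer: yes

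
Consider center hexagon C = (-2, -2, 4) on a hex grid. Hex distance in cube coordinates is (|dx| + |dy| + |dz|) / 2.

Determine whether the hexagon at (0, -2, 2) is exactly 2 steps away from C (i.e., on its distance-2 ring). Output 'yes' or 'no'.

|px - cx| = |0 - (-2)| = 2
|py - cy| = |-2 - (-2)| = 0
|pz - cz| = |2 - 4| = 2
distance = (2+0+2)/2 = 4/2 = 2
radius = 2; distance == radius -> yes

Answer: yes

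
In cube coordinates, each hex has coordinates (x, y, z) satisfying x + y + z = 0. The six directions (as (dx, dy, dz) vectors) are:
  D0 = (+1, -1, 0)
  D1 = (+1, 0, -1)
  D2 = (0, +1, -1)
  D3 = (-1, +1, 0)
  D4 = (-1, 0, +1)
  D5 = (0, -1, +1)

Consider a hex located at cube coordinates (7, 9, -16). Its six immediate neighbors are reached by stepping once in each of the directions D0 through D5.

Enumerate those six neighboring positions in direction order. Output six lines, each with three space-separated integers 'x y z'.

Answer: 8 8 -16
8 9 -17
7 10 -17
6 10 -16
6 9 -15
7 8 -15

Derivation:
Center: (7, 9, -16). Add each direction:
  D0: (7, 9, -16) + (1, -1, 0) = (8, 8, -16)
  D1: (7, 9, -16) + (1, 0, -1) = (8, 9, -17)
  D2: (7, 9, -16) + (0, 1, -1) = (7, 10, -17)
  D3: (7, 9, -16) + (-1, 1, 0) = (6, 10, -16)
  D4: (7, 9, -16) + (-1, 0, 1) = (6, 9, -15)
  D5: (7, 9, -16) + (0, -1, 1) = (7, 8, -15)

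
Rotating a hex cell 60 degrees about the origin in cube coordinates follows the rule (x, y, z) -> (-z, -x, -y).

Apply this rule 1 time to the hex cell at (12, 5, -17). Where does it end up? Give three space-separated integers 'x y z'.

Start: (12, 5, -17)
Step 1: (12, 5, -17) -> (-(-17), -(12), -(5)) = (17, -12, -5)

Answer: 17 -12 -5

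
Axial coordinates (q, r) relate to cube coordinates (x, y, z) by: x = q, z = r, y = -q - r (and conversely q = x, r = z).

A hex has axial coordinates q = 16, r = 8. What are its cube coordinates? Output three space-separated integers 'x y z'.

Answer: 16 -24 8

Derivation:
x = q = 16
z = r = 8
y = -x - z = -(16) - (8) = -24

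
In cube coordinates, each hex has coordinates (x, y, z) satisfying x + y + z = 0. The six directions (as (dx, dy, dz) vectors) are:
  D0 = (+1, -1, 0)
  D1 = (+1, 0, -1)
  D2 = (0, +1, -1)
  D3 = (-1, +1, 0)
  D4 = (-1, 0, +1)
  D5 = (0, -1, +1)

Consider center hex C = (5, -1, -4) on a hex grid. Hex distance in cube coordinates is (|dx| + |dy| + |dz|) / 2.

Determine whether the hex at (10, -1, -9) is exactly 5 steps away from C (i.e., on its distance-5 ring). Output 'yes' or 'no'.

|px - cx| = |10 - 5| = 5
|py - cy| = |-1 - (-1)| = 0
|pz - cz| = |-9 - (-4)| = 5
distance = (5+0+5)/2 = 10/2 = 5
radius = 5; distance == radius -> yes

Answer: yes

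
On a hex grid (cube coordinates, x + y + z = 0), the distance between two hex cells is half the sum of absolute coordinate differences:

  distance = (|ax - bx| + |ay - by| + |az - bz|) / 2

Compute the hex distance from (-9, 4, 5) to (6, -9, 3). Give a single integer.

Answer: 15

Derivation:
|ax - bx| = |-9 - 6| = 15
|ay - by| = |4 - (-9)| = 13
|az - bz| = |5 - 3| = 2
distance = (15 + 13 + 2) / 2 = 30 / 2 = 15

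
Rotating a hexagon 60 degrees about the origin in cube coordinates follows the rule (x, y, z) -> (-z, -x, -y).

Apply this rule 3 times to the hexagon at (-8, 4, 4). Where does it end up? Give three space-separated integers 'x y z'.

Answer: 8 -4 -4

Derivation:
Start: (-8, 4, 4)
Step 1: (-8, 4, 4) -> (-(4), -(-8), -(4)) = (-4, 8, -4)
Step 2: (-4, 8, -4) -> (-(-4), -(-4), -(8)) = (4, 4, -8)
Step 3: (4, 4, -8) -> (-(-8), -(4), -(4)) = (8, -4, -4)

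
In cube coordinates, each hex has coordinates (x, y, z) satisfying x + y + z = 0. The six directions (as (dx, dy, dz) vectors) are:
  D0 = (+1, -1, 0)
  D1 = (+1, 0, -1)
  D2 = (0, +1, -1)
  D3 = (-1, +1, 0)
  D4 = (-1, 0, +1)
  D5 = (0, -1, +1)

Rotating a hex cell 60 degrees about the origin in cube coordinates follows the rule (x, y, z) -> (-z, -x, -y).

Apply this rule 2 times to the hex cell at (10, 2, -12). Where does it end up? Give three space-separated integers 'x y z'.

Start: (10, 2, -12)
Step 1: (10, 2, -12) -> (-(-12), -(10), -(2)) = (12, -10, -2)
Step 2: (12, -10, -2) -> (-(-2), -(12), -(-10)) = (2, -12, 10)

Answer: 2 -12 10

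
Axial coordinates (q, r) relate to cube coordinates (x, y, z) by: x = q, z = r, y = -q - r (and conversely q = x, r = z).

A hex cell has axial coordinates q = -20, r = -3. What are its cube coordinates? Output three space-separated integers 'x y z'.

x = q = -20
z = r = -3
y = -x - z = -(-20) - (-3) = 23

Answer: -20 23 -3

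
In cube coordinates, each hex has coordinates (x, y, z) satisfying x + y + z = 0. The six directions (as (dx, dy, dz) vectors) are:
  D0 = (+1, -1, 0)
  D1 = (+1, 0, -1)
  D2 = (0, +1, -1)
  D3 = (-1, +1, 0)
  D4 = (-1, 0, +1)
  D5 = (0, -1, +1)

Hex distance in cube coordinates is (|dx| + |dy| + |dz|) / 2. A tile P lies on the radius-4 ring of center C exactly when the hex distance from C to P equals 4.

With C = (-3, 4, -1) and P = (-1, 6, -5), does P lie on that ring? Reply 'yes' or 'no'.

|px - cx| = |-1 - (-3)| = 2
|py - cy| = |6 - 4| = 2
|pz - cz| = |-5 - (-1)| = 4
distance = (2+2+4)/2 = 8/2 = 4
radius = 4; distance == radius -> yes

Answer: yes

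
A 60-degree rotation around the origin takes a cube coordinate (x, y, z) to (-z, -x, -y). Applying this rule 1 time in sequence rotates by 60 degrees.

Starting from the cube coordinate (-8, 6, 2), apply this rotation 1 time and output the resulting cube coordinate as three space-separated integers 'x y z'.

Answer: -2 8 -6

Derivation:
Start: (-8, 6, 2)
Step 1: (-8, 6, 2) -> (-(2), -(-8), -(6)) = (-2, 8, -6)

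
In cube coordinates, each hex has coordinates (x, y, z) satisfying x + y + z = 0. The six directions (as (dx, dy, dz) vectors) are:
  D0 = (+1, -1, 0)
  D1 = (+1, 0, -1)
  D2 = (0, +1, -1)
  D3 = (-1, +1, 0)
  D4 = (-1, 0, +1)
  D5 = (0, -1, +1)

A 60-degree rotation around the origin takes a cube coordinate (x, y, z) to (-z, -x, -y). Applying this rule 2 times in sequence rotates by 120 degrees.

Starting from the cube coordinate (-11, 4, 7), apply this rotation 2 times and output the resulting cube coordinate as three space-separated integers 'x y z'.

Start: (-11, 4, 7)
Step 1: (-11, 4, 7) -> (-(7), -(-11), -(4)) = (-7, 11, -4)
Step 2: (-7, 11, -4) -> (-(-4), -(-7), -(11)) = (4, 7, -11)

Answer: 4 7 -11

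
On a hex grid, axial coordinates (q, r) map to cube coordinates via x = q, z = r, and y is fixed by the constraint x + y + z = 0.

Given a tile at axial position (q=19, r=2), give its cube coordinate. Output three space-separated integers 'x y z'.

x = q = 19
z = r = 2
y = -x - z = -(19) - (2) = -21

Answer: 19 -21 2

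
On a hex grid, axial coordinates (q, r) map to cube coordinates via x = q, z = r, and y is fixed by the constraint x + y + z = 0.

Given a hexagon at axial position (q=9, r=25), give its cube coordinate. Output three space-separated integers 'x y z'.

x = q = 9
z = r = 25
y = -x - z = -(9) - (25) = -34

Answer: 9 -34 25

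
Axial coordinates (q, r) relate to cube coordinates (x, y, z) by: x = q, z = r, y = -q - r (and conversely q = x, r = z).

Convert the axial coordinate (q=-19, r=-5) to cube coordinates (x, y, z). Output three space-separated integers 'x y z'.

x = q = -19
z = r = -5
y = -x - z = -(-19) - (-5) = 24

Answer: -19 24 -5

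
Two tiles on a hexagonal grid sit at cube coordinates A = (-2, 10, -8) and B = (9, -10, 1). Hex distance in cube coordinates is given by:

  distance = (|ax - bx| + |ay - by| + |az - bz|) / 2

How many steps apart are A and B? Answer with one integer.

Answer: 20

Derivation:
|ax - bx| = |-2 - 9| = 11
|ay - by| = |10 - (-10)| = 20
|az - bz| = |-8 - 1| = 9
distance = (11 + 20 + 9) / 2 = 40 / 2 = 20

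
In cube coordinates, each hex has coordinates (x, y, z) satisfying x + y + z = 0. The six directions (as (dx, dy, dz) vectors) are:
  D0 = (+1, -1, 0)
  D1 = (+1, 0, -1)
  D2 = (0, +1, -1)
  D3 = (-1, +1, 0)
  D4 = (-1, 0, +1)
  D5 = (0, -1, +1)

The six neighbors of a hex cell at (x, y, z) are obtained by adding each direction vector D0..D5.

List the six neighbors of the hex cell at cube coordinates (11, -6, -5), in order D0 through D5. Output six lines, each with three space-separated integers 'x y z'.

Answer: 12 -7 -5
12 -6 -6
11 -5 -6
10 -5 -5
10 -6 -4
11 -7 -4

Derivation:
Center: (11, -6, -5). Add each direction:
  D0: (11, -6, -5) + (1, -1, 0) = (12, -7, -5)
  D1: (11, -6, -5) + (1, 0, -1) = (12, -6, -6)
  D2: (11, -6, -5) + (0, 1, -1) = (11, -5, -6)
  D3: (11, -6, -5) + (-1, 1, 0) = (10, -5, -5)
  D4: (11, -6, -5) + (-1, 0, 1) = (10, -6, -4)
  D5: (11, -6, -5) + (0, -1, 1) = (11, -7, -4)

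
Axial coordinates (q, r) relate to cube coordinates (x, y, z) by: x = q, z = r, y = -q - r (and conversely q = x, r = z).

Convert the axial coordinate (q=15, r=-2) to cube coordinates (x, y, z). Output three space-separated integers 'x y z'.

Answer: 15 -13 -2

Derivation:
x = q = 15
z = r = -2
y = -x - z = -(15) - (-2) = -13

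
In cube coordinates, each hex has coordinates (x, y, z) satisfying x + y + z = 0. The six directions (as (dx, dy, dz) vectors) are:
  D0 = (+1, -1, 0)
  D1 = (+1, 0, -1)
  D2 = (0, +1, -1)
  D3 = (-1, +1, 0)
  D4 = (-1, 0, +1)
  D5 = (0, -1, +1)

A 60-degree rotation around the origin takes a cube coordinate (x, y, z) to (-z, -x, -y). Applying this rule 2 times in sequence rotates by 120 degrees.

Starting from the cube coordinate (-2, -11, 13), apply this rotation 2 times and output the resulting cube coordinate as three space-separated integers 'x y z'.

Start: (-2, -11, 13)
Step 1: (-2, -11, 13) -> (-(13), -(-2), -(-11)) = (-13, 2, 11)
Step 2: (-13, 2, 11) -> (-(11), -(-13), -(2)) = (-11, 13, -2)

Answer: -11 13 -2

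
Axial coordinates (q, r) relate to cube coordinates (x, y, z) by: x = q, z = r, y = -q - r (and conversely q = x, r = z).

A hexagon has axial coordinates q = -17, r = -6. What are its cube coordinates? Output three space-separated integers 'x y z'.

Answer: -17 23 -6

Derivation:
x = q = -17
z = r = -6
y = -x - z = -(-17) - (-6) = 23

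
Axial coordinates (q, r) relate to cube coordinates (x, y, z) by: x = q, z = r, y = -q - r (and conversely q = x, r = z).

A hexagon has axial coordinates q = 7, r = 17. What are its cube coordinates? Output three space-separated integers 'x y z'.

Answer: 7 -24 17

Derivation:
x = q = 7
z = r = 17
y = -x - z = -(7) - (17) = -24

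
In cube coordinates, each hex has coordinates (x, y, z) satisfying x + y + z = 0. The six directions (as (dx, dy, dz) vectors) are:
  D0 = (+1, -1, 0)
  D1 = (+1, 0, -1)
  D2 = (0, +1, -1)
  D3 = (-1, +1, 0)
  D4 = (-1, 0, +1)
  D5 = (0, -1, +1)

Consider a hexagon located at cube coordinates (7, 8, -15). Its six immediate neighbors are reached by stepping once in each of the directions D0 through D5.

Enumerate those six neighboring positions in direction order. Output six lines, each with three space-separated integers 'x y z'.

Center: (7, 8, -15). Add each direction:
  D0: (7, 8, -15) + (1, -1, 0) = (8, 7, -15)
  D1: (7, 8, -15) + (1, 0, -1) = (8, 8, -16)
  D2: (7, 8, -15) + (0, 1, -1) = (7, 9, -16)
  D3: (7, 8, -15) + (-1, 1, 0) = (6, 9, -15)
  D4: (7, 8, -15) + (-1, 0, 1) = (6, 8, -14)
  D5: (7, 8, -15) + (0, -1, 1) = (7, 7, -14)

Answer: 8 7 -15
8 8 -16
7 9 -16
6 9 -15
6 8 -14
7 7 -14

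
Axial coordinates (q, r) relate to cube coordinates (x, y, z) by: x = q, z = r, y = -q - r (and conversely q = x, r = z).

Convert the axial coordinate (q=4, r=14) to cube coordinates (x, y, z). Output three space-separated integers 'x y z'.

Answer: 4 -18 14

Derivation:
x = q = 4
z = r = 14
y = -x - z = -(4) - (14) = -18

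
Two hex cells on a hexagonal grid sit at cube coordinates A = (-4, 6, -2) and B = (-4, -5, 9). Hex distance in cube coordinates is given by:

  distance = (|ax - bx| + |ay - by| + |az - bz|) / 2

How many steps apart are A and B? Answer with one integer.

|ax - bx| = |-4 - (-4)| = 0
|ay - by| = |6 - (-5)| = 11
|az - bz| = |-2 - 9| = 11
distance = (0 + 11 + 11) / 2 = 22 / 2 = 11

Answer: 11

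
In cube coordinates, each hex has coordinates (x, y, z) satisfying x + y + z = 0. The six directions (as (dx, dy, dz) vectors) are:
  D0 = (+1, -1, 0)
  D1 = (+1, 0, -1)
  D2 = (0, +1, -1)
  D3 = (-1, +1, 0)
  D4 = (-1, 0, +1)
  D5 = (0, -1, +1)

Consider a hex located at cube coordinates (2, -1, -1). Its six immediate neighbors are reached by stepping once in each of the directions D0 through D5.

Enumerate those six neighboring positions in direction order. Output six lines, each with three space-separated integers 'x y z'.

Answer: 3 -2 -1
3 -1 -2
2 0 -2
1 0 -1
1 -1 0
2 -2 0

Derivation:
Center: (2, -1, -1). Add each direction:
  D0: (2, -1, -1) + (1, -1, 0) = (3, -2, -1)
  D1: (2, -1, -1) + (1, 0, -1) = (3, -1, -2)
  D2: (2, -1, -1) + (0, 1, -1) = (2, 0, -2)
  D3: (2, -1, -1) + (-1, 1, 0) = (1, 0, -1)
  D4: (2, -1, -1) + (-1, 0, 1) = (1, -1, 0)
  D5: (2, -1, -1) + (0, -1, 1) = (2, -2, 0)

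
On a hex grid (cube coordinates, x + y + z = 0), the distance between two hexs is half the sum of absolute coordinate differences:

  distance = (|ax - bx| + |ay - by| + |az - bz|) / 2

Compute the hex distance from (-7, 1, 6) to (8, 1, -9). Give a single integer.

Answer: 15

Derivation:
|ax - bx| = |-7 - 8| = 15
|ay - by| = |1 - 1| = 0
|az - bz| = |6 - (-9)| = 15
distance = (15 + 0 + 15) / 2 = 30 / 2 = 15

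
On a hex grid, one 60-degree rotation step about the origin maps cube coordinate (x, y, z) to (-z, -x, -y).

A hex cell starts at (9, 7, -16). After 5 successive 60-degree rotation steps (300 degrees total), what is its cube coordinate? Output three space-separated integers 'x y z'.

Answer: -7 16 -9

Derivation:
Start: (9, 7, -16)
Step 1: (9, 7, -16) -> (-(-16), -(9), -(7)) = (16, -9, -7)
Step 2: (16, -9, -7) -> (-(-7), -(16), -(-9)) = (7, -16, 9)
Step 3: (7, -16, 9) -> (-(9), -(7), -(-16)) = (-9, -7, 16)
Step 4: (-9, -7, 16) -> (-(16), -(-9), -(-7)) = (-16, 9, 7)
Step 5: (-16, 9, 7) -> (-(7), -(-16), -(9)) = (-7, 16, -9)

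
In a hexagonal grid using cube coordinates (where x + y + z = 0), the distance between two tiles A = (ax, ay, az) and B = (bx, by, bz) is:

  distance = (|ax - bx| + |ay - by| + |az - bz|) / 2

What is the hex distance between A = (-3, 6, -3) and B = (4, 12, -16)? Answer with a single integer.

|ax - bx| = |-3 - 4| = 7
|ay - by| = |6 - 12| = 6
|az - bz| = |-3 - (-16)| = 13
distance = (7 + 6 + 13) / 2 = 26 / 2 = 13

Answer: 13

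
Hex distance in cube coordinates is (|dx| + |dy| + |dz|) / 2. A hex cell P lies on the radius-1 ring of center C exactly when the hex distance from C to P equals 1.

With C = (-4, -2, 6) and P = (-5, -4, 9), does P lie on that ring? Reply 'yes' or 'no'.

Answer: no

Derivation:
|px - cx| = |-5 - (-4)| = 1
|py - cy| = |-4 - (-2)| = 2
|pz - cz| = |9 - 6| = 3
distance = (1+2+3)/2 = 6/2 = 3
radius = 1; distance != radius -> no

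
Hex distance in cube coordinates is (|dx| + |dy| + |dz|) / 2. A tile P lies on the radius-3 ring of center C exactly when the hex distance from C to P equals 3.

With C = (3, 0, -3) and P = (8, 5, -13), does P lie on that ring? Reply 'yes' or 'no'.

|px - cx| = |8 - 3| = 5
|py - cy| = |5 - 0| = 5
|pz - cz| = |-13 - (-3)| = 10
distance = (5+5+10)/2 = 20/2 = 10
radius = 3; distance != radius -> no

Answer: no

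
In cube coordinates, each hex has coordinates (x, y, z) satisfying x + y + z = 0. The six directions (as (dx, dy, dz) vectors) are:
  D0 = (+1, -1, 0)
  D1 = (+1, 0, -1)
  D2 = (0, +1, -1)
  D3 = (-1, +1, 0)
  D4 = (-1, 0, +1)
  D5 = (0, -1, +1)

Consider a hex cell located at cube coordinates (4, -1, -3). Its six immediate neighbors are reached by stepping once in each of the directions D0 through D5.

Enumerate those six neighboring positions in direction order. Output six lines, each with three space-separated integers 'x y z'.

Center: (4, -1, -3). Add each direction:
  D0: (4, -1, -3) + (1, -1, 0) = (5, -2, -3)
  D1: (4, -1, -3) + (1, 0, -1) = (5, -1, -4)
  D2: (4, -1, -3) + (0, 1, -1) = (4, 0, -4)
  D3: (4, -1, -3) + (-1, 1, 0) = (3, 0, -3)
  D4: (4, -1, -3) + (-1, 0, 1) = (3, -1, -2)
  D5: (4, -1, -3) + (0, -1, 1) = (4, -2, -2)

Answer: 5 -2 -3
5 -1 -4
4 0 -4
3 0 -3
3 -1 -2
4 -2 -2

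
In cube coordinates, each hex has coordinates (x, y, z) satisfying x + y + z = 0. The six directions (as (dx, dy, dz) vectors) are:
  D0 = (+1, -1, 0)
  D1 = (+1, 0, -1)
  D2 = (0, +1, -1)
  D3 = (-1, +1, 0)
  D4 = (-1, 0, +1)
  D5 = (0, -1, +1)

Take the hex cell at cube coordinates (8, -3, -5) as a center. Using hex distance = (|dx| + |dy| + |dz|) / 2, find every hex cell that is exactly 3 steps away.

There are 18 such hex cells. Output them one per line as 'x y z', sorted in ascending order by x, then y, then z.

Walk ring at distance 3 from (8, -3, -5):
Start at center + D4*3 = (5, -3, -2)
  hex 0: (5, -3, -2)
  hex 1: (6, -4, -2)
  hex 2: (7, -5, -2)
  hex 3: (8, -6, -2)
  hex 4: (9, -6, -3)
  hex 5: (10, -6, -4)
  hex 6: (11, -6, -5)
  hex 7: (11, -5, -6)
  hex 8: (11, -4, -7)
  hex 9: (11, -3, -8)
  hex 10: (10, -2, -8)
  hex 11: (9, -1, -8)
  hex 12: (8, 0, -8)
  hex 13: (7, 0, -7)
  hex 14: (6, 0, -6)
  hex 15: (5, 0, -5)
  hex 16: (5, -1, -4)
  hex 17: (5, -2, -3)
Sorted: 18 hexes.

Answer: 5 -3 -2
5 -2 -3
5 -1 -4
5 0 -5
6 -4 -2
6 0 -6
7 -5 -2
7 0 -7
8 -6 -2
8 0 -8
9 -6 -3
9 -1 -8
10 -6 -4
10 -2 -8
11 -6 -5
11 -5 -6
11 -4 -7
11 -3 -8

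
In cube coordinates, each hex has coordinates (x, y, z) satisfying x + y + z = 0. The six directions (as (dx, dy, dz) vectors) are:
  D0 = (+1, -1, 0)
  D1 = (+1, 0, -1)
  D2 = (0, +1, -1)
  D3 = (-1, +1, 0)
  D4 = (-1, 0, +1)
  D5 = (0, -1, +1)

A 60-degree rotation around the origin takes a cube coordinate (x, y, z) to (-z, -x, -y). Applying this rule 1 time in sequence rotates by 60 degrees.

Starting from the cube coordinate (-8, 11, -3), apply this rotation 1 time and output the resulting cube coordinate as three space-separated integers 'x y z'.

Answer: 3 8 -11

Derivation:
Start: (-8, 11, -3)
Step 1: (-8, 11, -3) -> (-(-3), -(-8), -(11)) = (3, 8, -11)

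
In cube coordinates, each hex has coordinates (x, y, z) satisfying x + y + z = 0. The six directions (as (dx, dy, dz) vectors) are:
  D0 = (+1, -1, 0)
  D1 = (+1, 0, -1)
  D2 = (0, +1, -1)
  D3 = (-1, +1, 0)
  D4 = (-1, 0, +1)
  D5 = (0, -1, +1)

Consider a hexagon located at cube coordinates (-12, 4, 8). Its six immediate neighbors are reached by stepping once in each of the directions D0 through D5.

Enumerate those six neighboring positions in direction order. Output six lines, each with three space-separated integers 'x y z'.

Center: (-12, 4, 8). Add each direction:
  D0: (-12, 4, 8) + (1, -1, 0) = (-11, 3, 8)
  D1: (-12, 4, 8) + (1, 0, -1) = (-11, 4, 7)
  D2: (-12, 4, 8) + (0, 1, -1) = (-12, 5, 7)
  D3: (-12, 4, 8) + (-1, 1, 0) = (-13, 5, 8)
  D4: (-12, 4, 8) + (-1, 0, 1) = (-13, 4, 9)
  D5: (-12, 4, 8) + (0, -1, 1) = (-12, 3, 9)

Answer: -11 3 8
-11 4 7
-12 5 7
-13 5 8
-13 4 9
-12 3 9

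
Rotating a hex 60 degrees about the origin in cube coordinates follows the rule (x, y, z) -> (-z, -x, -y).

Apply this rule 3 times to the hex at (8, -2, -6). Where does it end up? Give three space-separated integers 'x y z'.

Start: (8, -2, -6)
Step 1: (8, -2, -6) -> (-(-6), -(8), -(-2)) = (6, -8, 2)
Step 2: (6, -8, 2) -> (-(2), -(6), -(-8)) = (-2, -6, 8)
Step 3: (-2, -6, 8) -> (-(8), -(-2), -(-6)) = (-8, 2, 6)

Answer: -8 2 6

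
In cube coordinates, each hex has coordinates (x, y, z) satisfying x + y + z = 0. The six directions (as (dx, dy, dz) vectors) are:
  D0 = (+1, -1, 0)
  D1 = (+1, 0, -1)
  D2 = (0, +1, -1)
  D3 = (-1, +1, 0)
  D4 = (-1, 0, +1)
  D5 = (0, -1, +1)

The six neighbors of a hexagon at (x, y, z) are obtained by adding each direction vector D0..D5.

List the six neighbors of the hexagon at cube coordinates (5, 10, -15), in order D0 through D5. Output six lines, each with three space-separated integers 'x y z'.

Center: (5, 10, -15). Add each direction:
  D0: (5, 10, -15) + (1, -1, 0) = (6, 9, -15)
  D1: (5, 10, -15) + (1, 0, -1) = (6, 10, -16)
  D2: (5, 10, -15) + (0, 1, -1) = (5, 11, -16)
  D3: (5, 10, -15) + (-1, 1, 0) = (4, 11, -15)
  D4: (5, 10, -15) + (-1, 0, 1) = (4, 10, -14)
  D5: (5, 10, -15) + (0, -1, 1) = (5, 9, -14)

Answer: 6 9 -15
6 10 -16
5 11 -16
4 11 -15
4 10 -14
5 9 -14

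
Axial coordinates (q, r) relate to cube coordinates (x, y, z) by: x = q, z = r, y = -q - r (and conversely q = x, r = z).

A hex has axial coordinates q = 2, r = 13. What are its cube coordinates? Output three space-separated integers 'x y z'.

x = q = 2
z = r = 13
y = -x - z = -(2) - (13) = -15

Answer: 2 -15 13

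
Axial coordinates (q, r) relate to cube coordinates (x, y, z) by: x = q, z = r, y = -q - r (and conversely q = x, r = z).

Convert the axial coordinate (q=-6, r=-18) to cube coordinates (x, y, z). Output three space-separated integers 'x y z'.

Answer: -6 24 -18

Derivation:
x = q = -6
z = r = -18
y = -x - z = -(-6) - (-18) = 24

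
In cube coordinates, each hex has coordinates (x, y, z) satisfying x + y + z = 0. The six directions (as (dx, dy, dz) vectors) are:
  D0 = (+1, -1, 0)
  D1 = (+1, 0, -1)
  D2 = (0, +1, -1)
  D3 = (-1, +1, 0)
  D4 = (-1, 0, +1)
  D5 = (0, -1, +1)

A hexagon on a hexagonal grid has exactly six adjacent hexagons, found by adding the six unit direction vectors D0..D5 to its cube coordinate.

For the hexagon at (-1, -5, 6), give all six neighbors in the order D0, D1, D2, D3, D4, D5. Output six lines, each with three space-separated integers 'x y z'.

Center: (-1, -5, 6). Add each direction:
  D0: (-1, -5, 6) + (1, -1, 0) = (0, -6, 6)
  D1: (-1, -5, 6) + (1, 0, -1) = (0, -5, 5)
  D2: (-1, -5, 6) + (0, 1, -1) = (-1, -4, 5)
  D3: (-1, -5, 6) + (-1, 1, 0) = (-2, -4, 6)
  D4: (-1, -5, 6) + (-1, 0, 1) = (-2, -5, 7)
  D5: (-1, -5, 6) + (0, -1, 1) = (-1, -6, 7)

Answer: 0 -6 6
0 -5 5
-1 -4 5
-2 -4 6
-2 -5 7
-1 -6 7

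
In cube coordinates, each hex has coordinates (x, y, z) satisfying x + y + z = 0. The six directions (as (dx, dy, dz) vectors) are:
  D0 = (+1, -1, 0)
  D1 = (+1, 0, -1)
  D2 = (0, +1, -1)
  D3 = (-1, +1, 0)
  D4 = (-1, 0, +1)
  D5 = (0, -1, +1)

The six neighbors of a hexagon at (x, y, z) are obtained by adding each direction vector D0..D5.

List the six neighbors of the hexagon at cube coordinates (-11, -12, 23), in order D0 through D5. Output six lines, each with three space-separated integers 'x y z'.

Answer: -10 -13 23
-10 -12 22
-11 -11 22
-12 -11 23
-12 -12 24
-11 -13 24

Derivation:
Center: (-11, -12, 23). Add each direction:
  D0: (-11, -12, 23) + (1, -1, 0) = (-10, -13, 23)
  D1: (-11, -12, 23) + (1, 0, -1) = (-10, -12, 22)
  D2: (-11, -12, 23) + (0, 1, -1) = (-11, -11, 22)
  D3: (-11, -12, 23) + (-1, 1, 0) = (-12, -11, 23)
  D4: (-11, -12, 23) + (-1, 0, 1) = (-12, -12, 24)
  D5: (-11, -12, 23) + (0, -1, 1) = (-11, -13, 24)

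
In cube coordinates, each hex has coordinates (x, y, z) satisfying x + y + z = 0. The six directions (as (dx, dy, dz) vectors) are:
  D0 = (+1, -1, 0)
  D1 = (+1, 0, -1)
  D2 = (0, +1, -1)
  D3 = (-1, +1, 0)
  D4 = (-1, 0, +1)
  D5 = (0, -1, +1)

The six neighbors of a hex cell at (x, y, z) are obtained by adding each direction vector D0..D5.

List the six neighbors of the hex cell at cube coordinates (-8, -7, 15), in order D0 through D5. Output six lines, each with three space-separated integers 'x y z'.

Answer: -7 -8 15
-7 -7 14
-8 -6 14
-9 -6 15
-9 -7 16
-8 -8 16

Derivation:
Center: (-8, -7, 15). Add each direction:
  D0: (-8, -7, 15) + (1, -1, 0) = (-7, -8, 15)
  D1: (-8, -7, 15) + (1, 0, -1) = (-7, -7, 14)
  D2: (-8, -7, 15) + (0, 1, -1) = (-8, -6, 14)
  D3: (-8, -7, 15) + (-1, 1, 0) = (-9, -6, 15)
  D4: (-8, -7, 15) + (-1, 0, 1) = (-9, -7, 16)
  D5: (-8, -7, 15) + (0, -1, 1) = (-8, -8, 16)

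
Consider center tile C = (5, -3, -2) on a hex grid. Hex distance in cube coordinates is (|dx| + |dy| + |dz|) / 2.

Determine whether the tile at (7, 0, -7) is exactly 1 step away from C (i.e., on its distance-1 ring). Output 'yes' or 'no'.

|px - cx| = |7 - 5| = 2
|py - cy| = |0 - (-3)| = 3
|pz - cz| = |-7 - (-2)| = 5
distance = (2+3+5)/2 = 10/2 = 5
radius = 1; distance != radius -> no

Answer: no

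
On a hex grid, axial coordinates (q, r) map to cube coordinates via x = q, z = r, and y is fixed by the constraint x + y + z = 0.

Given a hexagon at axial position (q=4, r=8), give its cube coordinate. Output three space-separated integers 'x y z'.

Answer: 4 -12 8

Derivation:
x = q = 4
z = r = 8
y = -x - z = -(4) - (8) = -12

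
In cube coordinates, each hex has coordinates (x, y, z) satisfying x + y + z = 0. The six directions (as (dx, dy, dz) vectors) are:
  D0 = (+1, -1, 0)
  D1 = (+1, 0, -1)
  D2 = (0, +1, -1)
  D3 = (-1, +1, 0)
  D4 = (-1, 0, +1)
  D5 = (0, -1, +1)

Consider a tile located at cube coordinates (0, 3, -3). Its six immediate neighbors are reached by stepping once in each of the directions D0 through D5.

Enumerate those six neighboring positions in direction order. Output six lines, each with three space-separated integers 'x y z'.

Center: (0, 3, -3). Add each direction:
  D0: (0, 3, -3) + (1, -1, 0) = (1, 2, -3)
  D1: (0, 3, -3) + (1, 0, -1) = (1, 3, -4)
  D2: (0, 3, -3) + (0, 1, -1) = (0, 4, -4)
  D3: (0, 3, -3) + (-1, 1, 0) = (-1, 4, -3)
  D4: (0, 3, -3) + (-1, 0, 1) = (-1, 3, -2)
  D5: (0, 3, -3) + (0, -1, 1) = (0, 2, -2)

Answer: 1 2 -3
1 3 -4
0 4 -4
-1 4 -3
-1 3 -2
0 2 -2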